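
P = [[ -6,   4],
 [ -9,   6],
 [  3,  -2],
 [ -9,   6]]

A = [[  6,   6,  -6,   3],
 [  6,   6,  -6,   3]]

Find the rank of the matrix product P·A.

1

First compute PA:
[[-12, -12,  12,  -6],
 [-18, -18,  18,  -9],
 [  6,   6,  -6,   3],
 [-18, -18,  18,  -9]]
Now row reduce the product.
R2 ← R2 − (3/2)·R1: [0, 0, 0, 0]
R3 ← R3 + (1/2)·R1: [0, 0, 0, 0]
R4 ← R4 − (3/2)·R1: [0, 0, 0, 0]
1 nonzero row, so rank(PA) = 1.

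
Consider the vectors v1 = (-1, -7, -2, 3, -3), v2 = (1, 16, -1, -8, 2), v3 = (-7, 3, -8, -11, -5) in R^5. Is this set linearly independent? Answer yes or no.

Form the matrix with these vectors as rows and row reduce.
R2 ← R2 + R1: [0, 9, -3, -5, -1]
R3 ← R3 − (7)·R1: [0, 52, 6, -32, 16]
R3 ← R3 − (52/9)·R2: [0, 0, 70/3, -28/9, 196/9]
3 nonzero rows, so the 3 vectors span a space of dimension 3.
Since 3 = 3, the vectors are linearly independent.

yes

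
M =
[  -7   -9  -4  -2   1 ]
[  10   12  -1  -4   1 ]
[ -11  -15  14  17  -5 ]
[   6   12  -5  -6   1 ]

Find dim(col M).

Row reduce to echelon form.
R2 ← R2 + (10/7)·R1: [0, -6/7, -47/7, -48/7, 17/7]
R3 ← R3 − (11/7)·R1: [0, -6/7, 142/7, 141/7, -46/7]
R4 ← R4 + (6/7)·R1: [0, 30/7, -59/7, -54/7, 13/7]
R3 ← R3 − R2: [0, 0, 27, 27, -9]
R4 ← R4 + (5)·R2: [0, 0, -42, -42, 14]
R4 ← R4 + (14/9)·R3: [0, 0, 0, 0, 0]
Echelon form has 3 nonzero rows, so rank(M) = 3.
The column space has dimension equal to the rank: 3.

3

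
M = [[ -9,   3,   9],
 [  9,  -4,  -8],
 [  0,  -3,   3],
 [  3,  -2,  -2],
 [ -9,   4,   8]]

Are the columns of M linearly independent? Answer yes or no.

no

Row reduce M to echelon form.
R2 ← R2 + R1: [0, -1, 1]
R4 ← R4 + (1/3)·R1: [0, -1, 1]
R5 ← R5 − R1: [0, 1, -1]
R3 ← R3 − (3)·R2: [0, 0, 0]
R4 ← R4 − R2: [0, 0, 0]
R5 ← R5 + R2: [0, 0, 0]
2 pivots among 3 columns.
Only 2 < 3 pivot columns, so the columns are linearly dependent.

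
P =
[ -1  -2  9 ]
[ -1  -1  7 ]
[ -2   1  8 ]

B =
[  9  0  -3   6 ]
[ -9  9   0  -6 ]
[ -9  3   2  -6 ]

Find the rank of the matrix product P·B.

First compute PB:
[[-72,   9,  21, -48],
 [-63,  12,  17, -42],
 [-99,  33,  22, -66]]
Now row reduce the product.
R2 ← R2 − (7/8)·R1: [0, 33/8, -11/8, 0]
R3 ← R3 − (11/8)·R1: [0, 165/8, -55/8, 0]
R3 ← R3 − (5)·R2: [0, 0, 0, 0]
2 nonzero rows, so rank(PB) = 2.

2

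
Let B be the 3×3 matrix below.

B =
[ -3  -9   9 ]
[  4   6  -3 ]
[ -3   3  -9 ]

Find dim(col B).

2

Row reduce to echelon form.
R2 ← R2 + (4/3)·R1: [0, -6, 9]
R3 ← R3 − R1: [0, 12, -18]
R3 ← R3 + (2)·R2: [0, 0, 0]
Echelon form has 2 nonzero rows, so rank(B) = 2.
The column space has dimension equal to the rank: 2.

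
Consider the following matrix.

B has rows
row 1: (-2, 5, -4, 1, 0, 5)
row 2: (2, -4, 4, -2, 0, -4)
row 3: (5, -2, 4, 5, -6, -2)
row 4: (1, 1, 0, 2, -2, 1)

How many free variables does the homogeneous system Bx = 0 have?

3

Row reduce to echelon form.
R2 ← R2 + R1: [0, 1, 0, -1, 0, 1]
R3 ← R3 + (5/2)·R1: [0, 21/2, -6, 15/2, -6, 21/2]
R4 ← R4 + (1/2)·R1: [0, 7/2, -2, 5/2, -2, 7/2]
R3 ← R3 − (21/2)·R2: [0, 0, -6, 18, -6, 0]
R4 ← R4 − (7/2)·R2: [0, 0, -2, 6, -2, 0]
R4 ← R4 − (1/3)·R3: [0, 0, 0, 0, 0, 0]
3 nonzero rows, so rank(B) = 3.
B has 6 columns; by rank–nullity, nullity = 6 − 3 = 3.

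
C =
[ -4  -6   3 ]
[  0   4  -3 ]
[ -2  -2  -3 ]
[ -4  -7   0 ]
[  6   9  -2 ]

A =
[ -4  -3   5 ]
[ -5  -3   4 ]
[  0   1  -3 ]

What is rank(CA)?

First compute CA:
[[ 46,  33, -53],
 [-20, -15,  25],
 [ 18,   9,  -9],
 [ 51,  33, -48],
 [-69, -47,  72]]
Now row reduce the product.
R2 ← R2 + (10/23)·R1: [0, -15/23, 45/23]
R3 ← R3 − (9/23)·R1: [0, -90/23, 270/23]
R4 ← R4 − (51/46)·R1: [0, -165/46, 495/46]
R5 ← R5 + (3/2)·R1: [0, 5/2, -15/2]
R3 ← R3 − (6)·R2: [0, 0, 0]
R4 ← R4 − (11/2)·R2: [0, 0, 0]
R5 ← R5 + (23/6)·R2: [0, 0, 0]
2 nonzero rows, so rank(CA) = 2.

2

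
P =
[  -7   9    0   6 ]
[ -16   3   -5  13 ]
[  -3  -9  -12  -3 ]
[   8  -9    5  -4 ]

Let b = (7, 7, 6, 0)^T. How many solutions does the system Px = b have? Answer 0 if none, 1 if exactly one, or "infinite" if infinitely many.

0

Row reduce the augmented matrix [P | b].
R2 ← R2 − (16/7)·R1: [0, -123/7, -5, -5/7, -9]
R3 ← R3 − (3/7)·R1: [0, -90/7, -12, -39/7, 3]
R4 ← R4 + (8/7)·R1: [0, 9/7, 5, 20/7, 8]
R3 ← R3 − (30/41)·R2: [0, 0, -342/41, -207/41, 393/41]
R4 ← R4 + (3/41)·R2: [0, 0, 190/41, 115/41, 301/41]
R4 ← R4 + (5/9)·R3: [0, 0, 0, 0, 38/3]
The echelon form has 4 nonzero rows; the last pivot sits in the augmented column, so rank(P) = 3 but rank([P|b]) = 4.
Since the ranks differ, the system is inconsistent.
It has no solutions.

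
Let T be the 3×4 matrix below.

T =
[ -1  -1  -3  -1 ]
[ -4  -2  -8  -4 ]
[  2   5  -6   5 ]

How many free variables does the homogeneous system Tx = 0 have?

Row reduce to echelon form.
R2 ← R2 − (4)·R1: [0, 2, 4, 0]
R3 ← R3 + (2)·R1: [0, 3, -12, 3]
R3 ← R3 − (3/2)·R2: [0, 0, -18, 3]
3 nonzero rows, so rank(T) = 3.
T has 4 columns; by rank–nullity, nullity = 4 − 3 = 1.

1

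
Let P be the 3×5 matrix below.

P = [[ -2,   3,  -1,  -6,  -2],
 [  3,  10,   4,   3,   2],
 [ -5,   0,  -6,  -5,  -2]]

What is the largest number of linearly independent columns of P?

Row reduce to echelon form.
R2 ← R2 + (3/2)·R1: [0, 29/2, 5/2, -6, -1]
R3 ← R3 − (5/2)·R1: [0, -15/2, -7/2, 10, 3]
R3 ← R3 + (15/29)·R2: [0, 0, -64/29, 200/29, 72/29]
Echelon form has 3 nonzero rows, so rank(P) = 3.
The rank gives the maximum number of linearly independent columns: 3.

3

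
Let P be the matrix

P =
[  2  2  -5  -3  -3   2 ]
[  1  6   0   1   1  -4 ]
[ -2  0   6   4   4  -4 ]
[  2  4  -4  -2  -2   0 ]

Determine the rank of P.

Row reduce to echelon form.
R2 ← R2 − (1/2)·R1: [0, 5, 5/2, 5/2, 5/2, -5]
R3 ← R3 + R1: [0, 2, 1, 1, 1, -2]
R4 ← R4 − R1: [0, 2, 1, 1, 1, -2]
R3 ← R3 − (2/5)·R2: [0, 0, 0, 0, 0, 0]
R4 ← R4 − (2/5)·R2: [0, 0, 0, 0, 0, 0]
Echelon form has 2 nonzero rows, so rank(P) = 2.

2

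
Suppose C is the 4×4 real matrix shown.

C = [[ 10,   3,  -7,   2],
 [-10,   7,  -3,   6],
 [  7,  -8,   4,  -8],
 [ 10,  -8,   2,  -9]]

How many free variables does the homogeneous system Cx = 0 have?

Row reduce to echelon form.
R2 ← R2 + R1: [0, 10, -10, 8]
R3 ← R3 − (7/10)·R1: [0, -101/10, 89/10, -47/5]
R4 ← R4 − R1: [0, -11, 9, -11]
R3 ← R3 + (101/100)·R2: [0, 0, -6/5, -33/25]
R4 ← R4 + (11/10)·R2: [0, 0, -2, -11/5]
R4 ← R4 − (5/3)·R3: [0, 0, 0, 0]
3 nonzero rows, so rank(C) = 3.
C has 4 columns; by rank–nullity, nullity = 4 − 3 = 1.

1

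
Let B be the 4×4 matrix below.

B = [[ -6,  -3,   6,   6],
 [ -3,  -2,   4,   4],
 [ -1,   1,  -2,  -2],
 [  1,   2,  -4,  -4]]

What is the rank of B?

Row reduce to echelon form.
R2 ← R2 − (1/2)·R1: [0, -1/2, 1, 1]
R3 ← R3 − (1/6)·R1: [0, 3/2, -3, -3]
R4 ← R4 + (1/6)·R1: [0, 3/2, -3, -3]
R3 ← R3 + (3)·R2: [0, 0, 0, 0]
R4 ← R4 + (3)·R2: [0, 0, 0, 0]
Echelon form has 2 nonzero rows, so rank(B) = 2.

2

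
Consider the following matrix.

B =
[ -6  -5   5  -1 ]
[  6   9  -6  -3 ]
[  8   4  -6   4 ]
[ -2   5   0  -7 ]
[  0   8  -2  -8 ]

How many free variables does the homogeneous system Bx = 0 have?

Row reduce to echelon form.
R2 ← R2 + R1: [0, 4, -1, -4]
R3 ← R3 + (4/3)·R1: [0, -8/3, 2/3, 8/3]
R4 ← R4 − (1/3)·R1: [0, 20/3, -5/3, -20/3]
R3 ← R3 + (2/3)·R2: [0, 0, 0, 0]
R4 ← R4 − (5/3)·R2: [0, 0, 0, 0]
R5 ← R5 − (2)·R2: [0, 0, 0, 0]
2 nonzero rows, so rank(B) = 2.
B has 4 columns; by rank–nullity, nullity = 4 − 2 = 2.

2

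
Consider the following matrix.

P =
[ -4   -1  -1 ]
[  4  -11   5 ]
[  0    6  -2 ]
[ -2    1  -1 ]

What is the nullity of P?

Row reduce to echelon form.
R2 ← R2 + R1: [0, -12, 4]
R4 ← R4 − (1/2)·R1: [0, 3/2, -1/2]
R3 ← R3 + (1/2)·R2: [0, 0, 0]
R4 ← R4 + (1/8)·R2: [0, 0, 0]
2 nonzero rows, so rank(P) = 2.
P has 3 columns; by rank–nullity, nullity = 3 − 2 = 1.

1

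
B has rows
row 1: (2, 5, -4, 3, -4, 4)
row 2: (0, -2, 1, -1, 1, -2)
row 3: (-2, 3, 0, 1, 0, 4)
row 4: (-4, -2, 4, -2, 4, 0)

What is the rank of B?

2

Row reduce to echelon form.
R3 ← R3 + R1: [0, 8, -4, 4, -4, 8]
R4 ← R4 + (2)·R1: [0, 8, -4, 4, -4, 8]
R3 ← R3 + (4)·R2: [0, 0, 0, 0, 0, 0]
R4 ← R4 + (4)·R2: [0, 0, 0, 0, 0, 0]
Echelon form has 2 nonzero rows, so rank(B) = 2.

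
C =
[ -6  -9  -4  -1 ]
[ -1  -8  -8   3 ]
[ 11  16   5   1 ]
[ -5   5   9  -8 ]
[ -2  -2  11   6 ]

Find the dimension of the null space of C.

1

Row reduce to echelon form.
R2 ← R2 − (1/6)·R1: [0, -13/2, -22/3, 19/6]
R3 ← R3 + (11/6)·R1: [0, -1/2, -7/3, -5/6]
R4 ← R4 − (5/6)·R1: [0, 25/2, 37/3, -43/6]
R5 ← R5 − (1/3)·R1: [0, 1, 37/3, 19/3]
R3 ← R3 − (1/13)·R2: [0, 0, -23/13, -14/13]
R4 ← R4 + (25/13)·R2: [0, 0, -23/13, -14/13]
R5 ← R5 + (2/13)·R2: [0, 0, 437/39, 266/39]
R4 ← R4 − R3: [0, 0, 0, 0]
R5 ← R5 + (19/3)·R3: [0, 0, 0, 0]
3 nonzero rows, so rank(C) = 3.
C has 4 columns; by rank–nullity, nullity = 4 − 3 = 1.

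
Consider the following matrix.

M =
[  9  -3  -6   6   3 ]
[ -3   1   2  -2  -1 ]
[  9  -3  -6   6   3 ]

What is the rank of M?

1

Row reduce to echelon form.
R2 ← R2 + (1/3)·R1: [0, 0, 0, 0, 0]
R3 ← R3 − R1: [0, 0, 0, 0, 0]
Echelon form has 1 nonzero row, so rank(M) = 1.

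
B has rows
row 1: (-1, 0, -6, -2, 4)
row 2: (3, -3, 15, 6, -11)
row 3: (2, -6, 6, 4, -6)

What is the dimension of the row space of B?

2

Row reduce to echelon form.
R2 ← R2 + (3)·R1: [0, -3, -3, 0, 1]
R3 ← R3 + (2)·R1: [0, -6, -6, 0, 2]
R3 ← R3 − (2)·R2: [0, 0, 0, 0, 0]
Echelon form has 2 nonzero rows, so rank(B) = 2.
The row space has dimension equal to the rank: 2.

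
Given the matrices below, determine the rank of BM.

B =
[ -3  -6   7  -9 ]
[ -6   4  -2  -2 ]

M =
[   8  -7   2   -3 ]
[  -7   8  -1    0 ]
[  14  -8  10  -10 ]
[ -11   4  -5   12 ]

2

First compute BM:
[[215, -119, 115, -169],
 [-82,  82, -26,  14]]
Now row reduce the product.
R2 ← R2 + (82/215)·R1: [0, 7872/215, 768/43, -10848/215]
2 nonzero rows, so rank(BM) = 2.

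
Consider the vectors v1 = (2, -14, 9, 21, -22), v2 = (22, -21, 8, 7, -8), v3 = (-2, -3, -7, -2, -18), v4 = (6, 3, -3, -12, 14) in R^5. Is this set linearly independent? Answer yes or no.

Form the matrix with these vectors as rows and row reduce.
R2 ← R2 − (11)·R1: [0, 133, -91, -224, 234]
R3 ← R3 + R1: [0, -17, 2, 19, -40]
R4 ← R4 − (3)·R1: [0, 45, -30, -75, 80]
R3 ← R3 + (17/133)·R2: [0, 0, -183/19, -183/19, -1342/133]
R4 ← R4 − (45/133)·R2: [0, 0, 15/19, 15/19, 110/133]
R4 ← R4 + (5/61)·R3: [0, 0, 0, 0, 0]
3 nonzero rows, so the 4 vectors span a space of dimension 3.
Since 3 < 4, the vectors are linearly dependent.

no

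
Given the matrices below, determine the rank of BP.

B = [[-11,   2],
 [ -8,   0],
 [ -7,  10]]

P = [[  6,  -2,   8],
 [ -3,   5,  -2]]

2

First compute BP:
[[-72,  32, -92],
 [-48,  16, -64],
 [-72,  64, -76]]
Now row reduce the product.
R2 ← R2 − (2/3)·R1: [0, -16/3, -8/3]
R3 ← R3 − R1: [0, 32, 16]
R3 ← R3 + (6)·R2: [0, 0, 0]
2 nonzero rows, so rank(BP) = 2.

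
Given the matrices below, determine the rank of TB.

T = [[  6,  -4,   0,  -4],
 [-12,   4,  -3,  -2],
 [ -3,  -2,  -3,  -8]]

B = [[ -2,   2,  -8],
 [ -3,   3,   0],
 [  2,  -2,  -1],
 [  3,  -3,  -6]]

First compute TB:
[[-12,  12, -24],
 [  0,   0, 111],
 [-18,  18,  75]]
Now row reduce the product.
R3 ← R3 − (3/2)·R1: [0, 0, 111]
R3 ← R3 − R2: [0, 0, 0]
2 nonzero rows, so rank(TB) = 2.

2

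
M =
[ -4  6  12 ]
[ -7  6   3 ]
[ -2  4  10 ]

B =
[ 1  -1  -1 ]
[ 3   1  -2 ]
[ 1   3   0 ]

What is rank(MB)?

2

First compute MB:
[[ 26,  46,  -8],
 [ 14,  22,  -5],
 [ 20,  36,  -6]]
Now row reduce the product.
R2 ← R2 − (7/13)·R1: [0, -36/13, -9/13]
R3 ← R3 − (10/13)·R1: [0, 8/13, 2/13]
R3 ← R3 + (2/9)·R2: [0, 0, 0]
2 nonzero rows, so rank(MB) = 2.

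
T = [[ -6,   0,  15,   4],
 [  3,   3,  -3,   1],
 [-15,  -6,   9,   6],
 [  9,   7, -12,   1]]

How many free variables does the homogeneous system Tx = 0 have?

Row reduce to echelon form.
R2 ← R2 + (1/2)·R1: [0, 3, 9/2, 3]
R3 ← R3 − (5/2)·R1: [0, -6, -57/2, -4]
R4 ← R4 + (3/2)·R1: [0, 7, 21/2, 7]
R3 ← R3 + (2)·R2: [0, 0, -39/2, 2]
R4 ← R4 − (7/3)·R2: [0, 0, 0, 0]
3 nonzero rows, so rank(T) = 3.
T has 4 columns; by rank–nullity, nullity = 4 − 3 = 1.

1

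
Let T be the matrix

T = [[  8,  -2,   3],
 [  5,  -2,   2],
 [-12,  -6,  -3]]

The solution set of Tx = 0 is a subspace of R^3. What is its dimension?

1

Row reduce to echelon form.
R2 ← R2 − (5/8)·R1: [0, -3/4, 1/8]
R3 ← R3 + (3/2)·R1: [0, -9, 3/2]
R3 ← R3 − (12)·R2: [0, 0, 0]
2 nonzero rows, so rank(T) = 2.
T has 3 columns; by rank–nullity, nullity = 3 − 2 = 1.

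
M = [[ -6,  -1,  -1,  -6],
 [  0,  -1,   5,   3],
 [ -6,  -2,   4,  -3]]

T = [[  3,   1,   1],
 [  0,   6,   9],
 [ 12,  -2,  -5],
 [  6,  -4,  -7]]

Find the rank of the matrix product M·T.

2

First compute MT:
[[-66,  14,  32],
 [ 78, -28, -55],
 [ 12, -14, -23]]
Now row reduce the product.
R2 ← R2 + (13/11)·R1: [0, -126/11, -189/11]
R3 ← R3 + (2/11)·R1: [0, -126/11, -189/11]
R3 ← R3 − R2: [0, 0, 0]
2 nonzero rows, so rank(MT) = 2.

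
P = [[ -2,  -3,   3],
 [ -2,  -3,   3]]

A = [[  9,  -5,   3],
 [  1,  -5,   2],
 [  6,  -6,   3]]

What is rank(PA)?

1

First compute PA:
[[ -3,   7,  -3],
 [ -3,   7,  -3]]
Now row reduce the product.
R2 ← R2 − R1: [0, 0, 0]
1 nonzero row, so rank(PA) = 1.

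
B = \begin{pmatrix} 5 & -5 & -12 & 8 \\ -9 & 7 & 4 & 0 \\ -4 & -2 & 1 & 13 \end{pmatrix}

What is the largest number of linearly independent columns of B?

3

Row reduce to echelon form.
R2 ← R2 + (9/5)·R1: [0, -2, -88/5, 72/5]
R3 ← R3 + (4/5)·R1: [0, -6, -43/5, 97/5]
R3 ← R3 − (3)·R2: [0, 0, 221/5, -119/5]
Echelon form has 3 nonzero rows, so rank(B) = 3.
The rank gives the maximum number of linearly independent columns: 3.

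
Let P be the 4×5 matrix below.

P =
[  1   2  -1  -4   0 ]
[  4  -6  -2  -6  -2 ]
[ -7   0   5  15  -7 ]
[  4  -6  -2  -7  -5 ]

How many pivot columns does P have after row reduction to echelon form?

3

Row reduce to echelon form.
R2 ← R2 − (4)·R1: [0, -14, 2, 10, -2]
R3 ← R3 + (7)·R1: [0, 14, -2, -13, -7]
R4 ← R4 − (4)·R1: [0, -14, 2, 9, -5]
R3 ← R3 + R2: [0, 0, 0, -3, -9]
R4 ← R4 − R2: [0, 0, 0, -1, -3]
R4 ← R4 − (1/3)·R3: [0, 0, 0, 0, 0]
Echelon form has 3 nonzero rows, so rank(P) = 3.
Each nonzero row contributes one pivot column: 3 pivot columns.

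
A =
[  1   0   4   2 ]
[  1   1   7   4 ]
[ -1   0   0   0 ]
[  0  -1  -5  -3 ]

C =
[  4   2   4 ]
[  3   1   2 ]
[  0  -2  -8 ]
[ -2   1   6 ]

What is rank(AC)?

3

First compute AC:
[[  0,  -4, -16],
 [ -1,  -7, -26],
 [ -4,  -2,  -4],
 [  3,   6,  20]]
Now row reduce the product.
Swap R1 ↔ R2
R3 ← R3 − (4)·R1: [0, 26, 100]
R4 ← R4 + (3)·R1: [0, -15, -58]
R3 ← R3 + (13/2)·R2: [0, 0, -4]
R4 ← R4 − (15/4)·R2: [0, 0, 2]
R4 ← R4 + (1/2)·R3: [0, 0, 0]
3 nonzero rows, so rank(AC) = 3.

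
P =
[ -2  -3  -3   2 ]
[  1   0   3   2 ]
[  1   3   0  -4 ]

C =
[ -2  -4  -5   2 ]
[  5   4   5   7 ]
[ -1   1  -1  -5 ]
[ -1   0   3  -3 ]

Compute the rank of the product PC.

2

First compute PC:
[[-10,  -7,   4, -16],
 [ -7,  -1,  -2, -19],
 [ 17,   8,  -2,  35]]
Now row reduce the product.
R2 ← R2 − (7/10)·R1: [0, 39/10, -24/5, -39/5]
R3 ← R3 + (17/10)·R1: [0, -39/10, 24/5, 39/5]
R3 ← R3 + R2: [0, 0, 0, 0]
2 nonzero rows, so rank(PC) = 2.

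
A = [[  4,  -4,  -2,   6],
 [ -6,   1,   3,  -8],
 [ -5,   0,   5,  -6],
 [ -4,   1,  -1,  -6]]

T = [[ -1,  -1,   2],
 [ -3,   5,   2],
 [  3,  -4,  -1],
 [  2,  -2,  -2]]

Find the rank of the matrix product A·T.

3

First compute AT:
[[ 14, -28, -10],
 [ -4,  15,   3],
 [  8,  -3,  -3],
 [-14,  25,   7]]
Now row reduce the product.
R2 ← R2 + (2/7)·R1: [0, 7, 1/7]
R3 ← R3 − (4/7)·R1: [0, 13, 19/7]
R4 ← R4 + R1: [0, -3, -3]
R3 ← R3 − (13/7)·R2: [0, 0, 120/49]
R4 ← R4 + (3/7)·R2: [0, 0, -144/49]
R4 ← R4 + (6/5)·R3: [0, 0, 0]
3 nonzero rows, so rank(AT) = 3.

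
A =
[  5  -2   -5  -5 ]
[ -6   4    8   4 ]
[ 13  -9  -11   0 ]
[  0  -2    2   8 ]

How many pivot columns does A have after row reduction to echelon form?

3

Row reduce to echelon form.
R2 ← R2 + (6/5)·R1: [0, 8/5, 2, -2]
R3 ← R3 − (13/5)·R1: [0, -19/5, 2, 13]
R3 ← R3 + (19/8)·R2: [0, 0, 27/4, 33/4]
R4 ← R4 + (5/4)·R2: [0, 0, 9/2, 11/2]
R4 ← R4 − (2/3)·R3: [0, 0, 0, 0]
Echelon form has 3 nonzero rows, so rank(A) = 3.
Each nonzero row contributes one pivot column: 3 pivot columns.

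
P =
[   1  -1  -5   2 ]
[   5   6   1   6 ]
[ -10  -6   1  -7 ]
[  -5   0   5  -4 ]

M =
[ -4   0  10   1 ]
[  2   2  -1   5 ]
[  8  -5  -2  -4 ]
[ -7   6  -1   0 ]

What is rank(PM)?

First compute PM:
[[-60,  35,  19,  16],
 [-42,  43,  36,  31],
 [ 85, -59, -89, -44],
 [ 88, -49, -56, -25]]
Now row reduce the product.
R2 ← R2 − (7/10)·R1: [0, 37/2, 227/10, 99/5]
R3 ← R3 + (17/12)·R1: [0, -113/12, -745/12, -64/3]
R4 ← R4 + (22/15)·R1: [0, 7/3, -422/15, -23/15]
R3 ← R3 + (113/222)·R2: [0, 0, -56087/1110, -12493/1110]
R4 ← R4 − (14/111)·R2: [0, 0, -17203/555, -2237/555]
R4 ← R4 − (34406/56087)·R3: [0, 0, 0, 161172/56087]
4 nonzero rows, so rank(PM) = 4.

4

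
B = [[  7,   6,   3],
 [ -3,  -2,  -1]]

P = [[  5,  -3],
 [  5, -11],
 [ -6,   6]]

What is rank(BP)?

2

First compute BP:
[[ 47, -69],
 [-19,  25]]
Now row reduce the product.
R2 ← R2 + (19/47)·R1: [0, -136/47]
2 nonzero rows, so rank(BP) = 2.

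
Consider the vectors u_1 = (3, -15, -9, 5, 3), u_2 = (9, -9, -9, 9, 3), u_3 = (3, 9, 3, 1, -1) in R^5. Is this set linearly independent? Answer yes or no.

Form the matrix with these vectors as rows and row reduce.
R2 ← R2 − (3)·R1: [0, 36, 18, -6, -6]
R3 ← R3 − R1: [0, 24, 12, -4, -4]
R3 ← R3 − (2/3)·R2: [0, 0, 0, 0, 0]
2 nonzero rows, so the 3 vectors span a space of dimension 2.
Since 2 < 3, the vectors are linearly dependent.

no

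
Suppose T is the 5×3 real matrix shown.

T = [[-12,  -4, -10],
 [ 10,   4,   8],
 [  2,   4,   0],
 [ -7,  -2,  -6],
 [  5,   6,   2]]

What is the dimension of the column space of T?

2

Row reduce to echelon form.
R2 ← R2 + (5/6)·R1: [0, 2/3, -1/3]
R3 ← R3 + (1/6)·R1: [0, 10/3, -5/3]
R4 ← R4 − (7/12)·R1: [0, 1/3, -1/6]
R5 ← R5 + (5/12)·R1: [0, 13/3, -13/6]
R3 ← R3 − (5)·R2: [0, 0, 0]
R4 ← R4 − (1/2)·R2: [0, 0, 0]
R5 ← R5 − (13/2)·R2: [0, 0, 0]
Echelon form has 2 nonzero rows, so rank(T) = 2.
The column space has dimension equal to the rank: 2.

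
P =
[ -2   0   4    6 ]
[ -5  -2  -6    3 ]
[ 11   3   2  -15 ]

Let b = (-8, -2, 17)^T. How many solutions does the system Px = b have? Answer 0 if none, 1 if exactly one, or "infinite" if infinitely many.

Row reduce the augmented matrix [P | b].
R2 ← R2 − (5/2)·R1: [0, -2, -16, -12, 18]
R3 ← R3 + (11/2)·R1: [0, 3, 24, 18, -27]
R3 ← R3 + (3/2)·R2: [0, 0, 0, 0, 0]
The echelon form has 2 nonzero rows, and every pivot lies in the first 4 columns, so rank(P) = rank([P|b]) = 2.
The system is consistent.
rank = 2 < 4 unknowns, so there are infinitely many solutions.

infinite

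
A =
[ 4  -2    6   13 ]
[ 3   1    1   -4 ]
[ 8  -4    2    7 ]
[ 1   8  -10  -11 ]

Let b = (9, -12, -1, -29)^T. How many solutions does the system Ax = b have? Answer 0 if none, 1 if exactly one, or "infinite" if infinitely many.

Row reduce the augmented matrix [A | b].
R2 ← R2 − (3/4)·R1: [0, 5/2, -7/2, -55/4, -75/4]
R3 ← R3 − (2)·R1: [0, 0, -10, -19, -19]
R4 ← R4 − (1/4)·R1: [0, 17/2, -23/2, -57/4, -125/4]
R4 ← R4 − (17/5)·R2: [0, 0, 2/5, 65/2, 65/2]
R4 ← R4 + (1/25)·R3: [0, 0, 0, 1587/50, 1587/50]
The echelon form has 4 nonzero rows, and every pivot lies in the first 4 columns, so rank(A) = rank([A|b]) = 4.
The system is consistent.
rank = 4 = number of unknowns, so the solution is unique.

1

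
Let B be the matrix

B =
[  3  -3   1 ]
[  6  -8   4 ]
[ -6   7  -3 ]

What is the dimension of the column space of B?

2

Row reduce to echelon form.
R2 ← R2 − (2)·R1: [0, -2, 2]
R3 ← R3 + (2)·R1: [0, 1, -1]
R3 ← R3 + (1/2)·R2: [0, 0, 0]
Echelon form has 2 nonzero rows, so rank(B) = 2.
The column space has dimension equal to the rank: 2.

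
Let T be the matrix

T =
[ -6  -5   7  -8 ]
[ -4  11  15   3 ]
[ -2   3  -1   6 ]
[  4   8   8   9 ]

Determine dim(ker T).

0

Row reduce to echelon form.
R2 ← R2 − (2/3)·R1: [0, 43/3, 31/3, 25/3]
R3 ← R3 − (1/3)·R1: [0, 14/3, -10/3, 26/3]
R4 ← R4 + (2/3)·R1: [0, 14/3, 38/3, 11/3]
R3 ← R3 − (14/43)·R2: [0, 0, -288/43, 256/43]
R4 ← R4 − (14/43)·R2: [0, 0, 400/43, 41/43]
R4 ← R4 + (25/18)·R3: [0, 0, 0, 83/9]
4 nonzero rows, so rank(T) = 4.
T has 4 columns; by rank–nullity, nullity = 4 − 4 = 0.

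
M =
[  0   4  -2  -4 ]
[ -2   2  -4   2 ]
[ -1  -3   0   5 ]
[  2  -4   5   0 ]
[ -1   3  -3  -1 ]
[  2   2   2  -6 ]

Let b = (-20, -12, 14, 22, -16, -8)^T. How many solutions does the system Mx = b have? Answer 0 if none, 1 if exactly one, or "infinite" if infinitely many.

Row reduce the augmented matrix [M | b].
Swap R1 ↔ R2
R3 ← R3 − (1/2)·R1: [0, -4, 2, 4, 20]
R4 ← R4 + R1: [0, -2, 1, 2, 10]
R5 ← R5 − (1/2)·R1: [0, 2, -1, -2, -10]
R6 ← R6 + R1: [0, 4, -2, -4, -20]
R3 ← R3 + R2: [0, 0, 0, 0, 0]
R4 ← R4 + (1/2)·R2: [0, 0, 0, 0, 0]
R5 ← R5 − (1/2)·R2: [0, 0, 0, 0, 0]
R6 ← R6 − R2: [0, 0, 0, 0, 0]
The echelon form has 2 nonzero rows, and every pivot lies in the first 4 columns, so rank(M) = rank([M|b]) = 2.
The system is consistent.
rank = 2 < 4 unknowns, so there are infinitely many solutions.

infinite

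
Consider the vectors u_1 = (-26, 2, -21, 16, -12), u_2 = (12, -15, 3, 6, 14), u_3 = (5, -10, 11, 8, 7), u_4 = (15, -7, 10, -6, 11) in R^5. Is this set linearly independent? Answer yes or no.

yes

Form the matrix with these vectors as rows and row reduce.
R2 ← R2 + (6/13)·R1: [0, -183/13, -87/13, 174/13, 110/13]
R3 ← R3 + (5/26)·R1: [0, -125/13, 181/26, 144/13, 61/13]
R4 ← R4 + (15/26)·R1: [0, -76/13, -55/26, 42/13, 53/13]
R3 ← R3 − (125/183)·R2: [0, 0, 1407/122, 118/61, -199/183]
R4 ← R4 − (76/183)·R2: [0, 0, 81/122, -142/61, 103/183]
R4 ← R4 − (27/469)·R3: [0, 0, 0, -1144/469, 880/1407]
4 nonzero rows, so the 4 vectors span a space of dimension 4.
Since 4 = 4, the vectors are linearly independent.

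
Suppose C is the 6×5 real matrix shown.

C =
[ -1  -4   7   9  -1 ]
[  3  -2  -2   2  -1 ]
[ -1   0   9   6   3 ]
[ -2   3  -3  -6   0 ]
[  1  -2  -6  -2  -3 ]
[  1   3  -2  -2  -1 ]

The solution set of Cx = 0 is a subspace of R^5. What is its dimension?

1

Row reduce to echelon form.
R2 ← R2 + (3)·R1: [0, -14, 19, 29, -4]
R3 ← R3 − R1: [0, 4, 2, -3, 4]
R4 ← R4 − (2)·R1: [0, 11, -17, -24, 2]
R5 ← R5 + R1: [0, -6, 1, 7, -4]
R6 ← R6 + R1: [0, -1, 5, 7, -2]
R3 ← R3 + (2/7)·R2: [0, 0, 52/7, 37/7, 20/7]
R4 ← R4 + (11/14)·R2: [0, 0, -29/14, -17/14, -8/7]
R5 ← R5 − (3/7)·R2: [0, 0, -50/7, -38/7, -16/7]
R6 ← R6 − (1/14)·R2: [0, 0, 51/14, 69/14, -12/7]
R4 ← R4 + (29/104)·R3: [0, 0, 0, 27/104, -9/26]
R5 ← R5 + (25/26)·R3: [0, 0, 0, -9/26, 6/13]
R6 ← R6 − (51/104)·R3: [0, 0, 0, 243/104, -81/26]
R5 ← R5 + (4/3)·R4: [0, 0, 0, 0, 0]
R6 ← R6 − (9)·R4: [0, 0, 0, 0, 0]
4 nonzero rows, so rank(C) = 4.
C has 5 columns; by rank–nullity, nullity = 5 − 4 = 1.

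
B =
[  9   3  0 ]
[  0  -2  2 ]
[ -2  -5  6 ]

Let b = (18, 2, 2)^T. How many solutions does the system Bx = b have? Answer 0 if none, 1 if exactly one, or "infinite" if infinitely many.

1

Row reduce the augmented matrix [B | b].
R3 ← R3 + (2/9)·R1: [0, -13/3, 6, 6]
R3 ← R3 − (13/6)·R2: [0, 0, 5/3, 5/3]
The echelon form has 3 nonzero rows, and every pivot lies in the first 3 columns, so rank(B) = rank([B|b]) = 3.
The system is consistent.
rank = 3 = number of unknowns, so the solution is unique.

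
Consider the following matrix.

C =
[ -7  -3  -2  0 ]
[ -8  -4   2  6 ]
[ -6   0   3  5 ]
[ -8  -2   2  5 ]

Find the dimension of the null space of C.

1

Row reduce to echelon form.
R2 ← R2 − (8/7)·R1: [0, -4/7, 30/7, 6]
R3 ← R3 − (6/7)·R1: [0, 18/7, 33/7, 5]
R4 ← R4 − (8/7)·R1: [0, 10/7, 30/7, 5]
R3 ← R3 + (9/2)·R2: [0, 0, 24, 32]
R4 ← R4 + (5/2)·R2: [0, 0, 15, 20]
R4 ← R4 − (5/8)·R3: [0, 0, 0, 0]
3 nonzero rows, so rank(C) = 3.
C has 4 columns; by rank–nullity, nullity = 4 − 3 = 1.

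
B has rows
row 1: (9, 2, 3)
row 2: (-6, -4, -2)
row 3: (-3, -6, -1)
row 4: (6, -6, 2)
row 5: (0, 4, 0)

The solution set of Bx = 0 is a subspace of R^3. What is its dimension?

Row reduce to echelon form.
R2 ← R2 + (2/3)·R1: [0, -8/3, 0]
R3 ← R3 + (1/3)·R1: [0, -16/3, 0]
R4 ← R4 − (2/3)·R1: [0, -22/3, 0]
R3 ← R3 − (2)·R2: [0, 0, 0]
R4 ← R4 − (11/4)·R2: [0, 0, 0]
R5 ← R5 + (3/2)·R2: [0, 0, 0]
2 nonzero rows, so rank(B) = 2.
B has 3 columns; by rank–nullity, nullity = 3 − 2 = 1.

1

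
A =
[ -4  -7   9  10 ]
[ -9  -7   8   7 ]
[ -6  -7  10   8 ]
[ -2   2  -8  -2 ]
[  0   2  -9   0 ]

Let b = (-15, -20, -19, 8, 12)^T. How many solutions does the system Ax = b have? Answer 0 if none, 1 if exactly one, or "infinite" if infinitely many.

infinite

Row reduce the augmented matrix [A | b].
R2 ← R2 − (9/4)·R1: [0, 35/4, -49/4, -31/2, 55/4]
R3 ← R3 − (3/2)·R1: [0, 7/2, -7/2, -7, 7/2]
R4 ← R4 − (1/2)·R1: [0, 11/2, -25/2, -7, 31/2]
R3 ← R3 − (2/5)·R2: [0, 0, 7/5, -4/5, -2]
R4 ← R4 − (22/35)·R2: [0, 0, -24/5, 96/35, 48/7]
R5 ← R5 − (8/35)·R2: [0, 0, -31/5, 124/35, 62/7]
R4 ← R4 + (24/7)·R3: [0, 0, 0, 0, 0]
R5 ← R5 + (31/7)·R3: [0, 0, 0, 0, 0]
The echelon form has 3 nonzero rows, and every pivot lies in the first 4 columns, so rank(A) = rank([A|b]) = 3.
The system is consistent.
rank = 3 < 4 unknowns, so there are infinitely many solutions.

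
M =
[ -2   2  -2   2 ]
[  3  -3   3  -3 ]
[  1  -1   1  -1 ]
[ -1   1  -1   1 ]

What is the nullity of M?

3

Row reduce to echelon form.
R2 ← R2 + (3/2)·R1: [0, 0, 0, 0]
R3 ← R3 + (1/2)·R1: [0, 0, 0, 0]
R4 ← R4 − (1/2)·R1: [0, 0, 0, 0]
1 nonzero row, so rank(M) = 1.
M has 4 columns; by rank–nullity, nullity = 4 − 1 = 3.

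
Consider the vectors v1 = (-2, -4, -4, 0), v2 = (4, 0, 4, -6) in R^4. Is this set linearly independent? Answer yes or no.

Form the matrix with these vectors as rows and row reduce.
R2 ← R2 + (2)·R1: [0, -8, -4, -6]
2 nonzero rows, so the 2 vectors span a space of dimension 2.
Since 2 = 2, the vectors are linearly independent.

yes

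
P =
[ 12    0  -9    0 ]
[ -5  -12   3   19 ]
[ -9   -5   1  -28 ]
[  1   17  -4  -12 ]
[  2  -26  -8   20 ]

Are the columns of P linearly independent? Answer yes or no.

yes

Row reduce P to echelon form.
R2 ← R2 + (5/12)·R1: [0, -12, -3/4, 19]
R3 ← R3 + (3/4)·R1: [0, -5, -23/4, -28]
R4 ← R4 − (1/12)·R1: [0, 17, -13/4, -12]
R5 ← R5 − (1/6)·R1: [0, -26, -13/2, 20]
R3 ← R3 − (5/12)·R2: [0, 0, -87/16, -431/12]
R4 ← R4 + (17/12)·R2: [0, 0, -69/16, 179/12]
R5 ← R5 − (13/6)·R2: [0, 0, -39/8, -127/6]
R4 ← R4 − (23/29)·R3: [0, 0, 0, 3776/87]
R5 ← R5 − (26/29)·R3: [0, 0, 0, 320/29]
R5 ← R5 − (15/59)·R4: [0, 0, 0, 0]
4 pivots among 4 columns.
Every column is a pivot column, so the columns are linearly independent.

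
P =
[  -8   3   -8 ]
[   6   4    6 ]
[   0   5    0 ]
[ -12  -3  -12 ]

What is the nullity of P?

Row reduce to echelon form.
R2 ← R2 + (3/4)·R1: [0, 25/4, 0]
R4 ← R4 − (3/2)·R1: [0, -15/2, 0]
R3 ← R3 − (4/5)·R2: [0, 0, 0]
R4 ← R4 + (6/5)·R2: [0, 0, 0]
2 nonzero rows, so rank(P) = 2.
P has 3 columns; by rank–nullity, nullity = 3 − 2 = 1.

1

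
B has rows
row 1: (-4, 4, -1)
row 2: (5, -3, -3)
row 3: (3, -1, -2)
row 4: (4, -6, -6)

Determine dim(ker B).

Row reduce to echelon form.
R2 ← R2 + (5/4)·R1: [0, 2, -17/4]
R3 ← R3 + (3/4)·R1: [0, 2, -11/4]
R4 ← R4 + R1: [0, -2, -7]
R3 ← R3 − R2: [0, 0, 3/2]
R4 ← R4 + R2: [0, 0, -45/4]
R4 ← R4 + (15/2)·R3: [0, 0, 0]
3 nonzero rows, so rank(B) = 3.
B has 3 columns; by rank–nullity, nullity = 3 − 3 = 0.

0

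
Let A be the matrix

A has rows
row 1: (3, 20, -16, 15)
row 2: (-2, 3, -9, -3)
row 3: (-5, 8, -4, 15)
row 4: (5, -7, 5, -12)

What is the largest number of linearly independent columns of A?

3

Row reduce to echelon form.
R2 ← R2 + (2/3)·R1: [0, 49/3, -59/3, 7]
R3 ← R3 + (5/3)·R1: [0, 124/3, -92/3, 40]
R4 ← R4 − (5/3)·R1: [0, -121/3, 95/3, -37]
R3 ← R3 − (124/49)·R2: [0, 0, 936/49, 156/7]
R4 ← R4 + (121/49)·R2: [0, 0, -828/49, -138/7]
R4 ← R4 + (23/26)·R3: [0, 0, 0, 0]
Echelon form has 3 nonzero rows, so rank(A) = 3.
The rank gives the maximum number of linearly independent columns: 3.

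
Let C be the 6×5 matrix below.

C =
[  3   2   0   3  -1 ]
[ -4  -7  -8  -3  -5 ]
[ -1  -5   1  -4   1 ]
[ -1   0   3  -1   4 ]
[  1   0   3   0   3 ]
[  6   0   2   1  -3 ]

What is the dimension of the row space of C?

4

Row reduce to echelon form.
R2 ← R2 + (4/3)·R1: [0, -13/3, -8, 1, -19/3]
R3 ← R3 + (1/3)·R1: [0, -13/3, 1, -3, 2/3]
R4 ← R4 + (1/3)·R1: [0, 2/3, 3, 0, 11/3]
R5 ← R5 − (1/3)·R1: [0, -2/3, 3, -1, 10/3]
R6 ← R6 − (2)·R1: [0, -4, 2, -5, -1]
R3 ← R3 − R2: [0, 0, 9, -4, 7]
R4 ← R4 + (2/13)·R2: [0, 0, 23/13, 2/13, 35/13]
R5 ← R5 − (2/13)·R2: [0, 0, 55/13, -15/13, 56/13]
R6 ← R6 − (12/13)·R2: [0, 0, 122/13, -77/13, 63/13]
R4 ← R4 − (23/117)·R3: [0, 0, 0, 110/117, 154/117]
R5 ← R5 − (55/117)·R3: [0, 0, 0, 85/117, 119/117]
R6 ← R6 − (122/117)·R3: [0, 0, 0, -205/117, -287/117]
R5 ← R5 − (17/22)·R4: [0, 0, 0, 0, 0]
R6 ← R6 + (41/22)·R4: [0, 0, 0, 0, 0]
Echelon form has 4 nonzero rows, so rank(C) = 4.
The row space has dimension equal to the rank: 4.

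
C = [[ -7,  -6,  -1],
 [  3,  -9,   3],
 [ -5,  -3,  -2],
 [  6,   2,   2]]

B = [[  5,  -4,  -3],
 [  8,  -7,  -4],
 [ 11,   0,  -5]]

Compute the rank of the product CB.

First compute CB:
[[-94,  70,  50],
 [-24,  51,  12],
 [-71,  41,  37],
 [ 68, -38, -36]]
Now row reduce the product.
R2 ← R2 − (12/47)·R1: [0, 1557/47, -36/47]
R3 ← R3 − (71/94)·R1: [0, -558/47, -36/47]
R4 ← R4 + (34/47)·R1: [0, 594/47, 8/47]
R3 ← R3 + (62/173)·R2: [0, 0, -180/173]
R4 ← R4 − (66/173)·R2: [0, 0, 80/173]
R4 ← R4 + (4/9)·R3: [0, 0, 0]
3 nonzero rows, so rank(CB) = 3.

3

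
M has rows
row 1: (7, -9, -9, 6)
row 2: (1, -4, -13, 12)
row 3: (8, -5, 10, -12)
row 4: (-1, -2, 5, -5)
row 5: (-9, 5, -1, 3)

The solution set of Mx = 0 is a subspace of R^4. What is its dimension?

0

Row reduce to echelon form.
R2 ← R2 − (1/7)·R1: [0, -19/7, -82/7, 78/7]
R3 ← R3 − (8/7)·R1: [0, 37/7, 142/7, -132/7]
R4 ← R4 + (1/7)·R1: [0, -23/7, 26/7, -29/7]
R5 ← R5 + (9/7)·R1: [0, -46/7, -88/7, 75/7]
R3 ← R3 + (37/19)·R2: [0, 0, -48/19, 54/19]
R4 ← R4 − (23/19)·R2: [0, 0, 340/19, -335/19]
R5 ← R5 − (46/19)·R2: [0, 0, 300/19, -309/19]
R4 ← R4 + (85/12)·R3: [0, 0, 0, 5/2]
R5 ← R5 + (25/4)·R3: [0, 0, 0, 3/2]
R5 ← R5 − (3/5)·R4: [0, 0, 0, 0]
4 nonzero rows, so rank(M) = 4.
M has 4 columns; by rank–nullity, nullity = 4 − 4 = 0.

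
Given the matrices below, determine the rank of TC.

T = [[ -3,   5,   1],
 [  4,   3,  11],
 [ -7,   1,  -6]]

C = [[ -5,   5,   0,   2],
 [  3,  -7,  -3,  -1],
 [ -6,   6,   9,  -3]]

3

First compute TC:
[[ 24, -44,  -6, -14],
 [-77,  65,  90, -28],
 [ 74, -78, -57,   3]]
Now row reduce the product.
R2 ← R2 + (77/24)·R1: [0, -457/6, 283/4, -875/12]
R3 ← R3 − (37/12)·R1: [0, 173/3, -77/2, 277/6]
R3 ← R3 + (346/457)·R2: [0, 0, 6885/457, -4131/457]
3 nonzero rows, so rank(TC) = 3.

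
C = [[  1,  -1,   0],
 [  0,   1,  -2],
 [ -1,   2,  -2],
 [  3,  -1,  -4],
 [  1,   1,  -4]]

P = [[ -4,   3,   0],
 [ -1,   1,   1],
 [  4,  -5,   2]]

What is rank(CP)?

2

First compute CP:
[[ -3,   2,  -1],
 [ -9,  11,  -3],
 [ -6,   9,  -2],
 [-27,  28,  -9],
 [-21,  24,  -7]]
Now row reduce the product.
R2 ← R2 − (3)·R1: [0, 5, 0]
R3 ← R3 − (2)·R1: [0, 5, 0]
R4 ← R4 − (9)·R1: [0, 10, 0]
R5 ← R5 − (7)·R1: [0, 10, 0]
R3 ← R3 − R2: [0, 0, 0]
R4 ← R4 − (2)·R2: [0, 0, 0]
R5 ← R5 − (2)·R2: [0, 0, 0]
2 nonzero rows, so rank(CP) = 2.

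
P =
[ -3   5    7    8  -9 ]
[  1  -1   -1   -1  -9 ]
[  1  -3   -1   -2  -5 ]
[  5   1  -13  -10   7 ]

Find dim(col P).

3

Row reduce to echelon form.
R2 ← R2 + (1/3)·R1: [0, 2/3, 4/3, 5/3, -12]
R3 ← R3 + (1/3)·R1: [0, -4/3, 4/3, 2/3, -8]
R4 ← R4 + (5/3)·R1: [0, 28/3, -4/3, 10/3, -8]
R3 ← R3 + (2)·R2: [0, 0, 4, 4, -32]
R4 ← R4 − (14)·R2: [0, 0, -20, -20, 160]
R4 ← R4 + (5)·R3: [0, 0, 0, 0, 0]
Echelon form has 3 nonzero rows, so rank(P) = 3.
The column space has dimension equal to the rank: 3.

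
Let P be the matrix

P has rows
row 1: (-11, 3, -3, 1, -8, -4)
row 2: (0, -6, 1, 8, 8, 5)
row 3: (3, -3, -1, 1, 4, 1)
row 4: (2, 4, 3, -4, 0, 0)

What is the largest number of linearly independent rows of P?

4

Row reduce to echelon form.
R3 ← R3 + (3/11)·R1: [0, -24/11, -20/11, 14/11, 20/11, -1/11]
R4 ← R4 + (2/11)·R1: [0, 50/11, 27/11, -42/11, -16/11, -8/11]
R3 ← R3 − (4/11)·R2: [0, 0, -24/11, -18/11, -12/11, -21/11]
R4 ← R4 + (25/33)·R2: [0, 0, 106/33, 74/33, 152/33, 101/33]
R4 ← R4 + (53/36)·R3: [0, 0, 0, -1/6, 3, 1/4]
Echelon form has 4 nonzero rows, so rank(P) = 4.
The rank gives the maximum number of linearly independent rows: 4.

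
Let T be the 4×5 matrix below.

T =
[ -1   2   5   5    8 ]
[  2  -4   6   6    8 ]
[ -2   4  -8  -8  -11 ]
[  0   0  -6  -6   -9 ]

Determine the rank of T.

2

Row reduce to echelon form.
R2 ← R2 + (2)·R1: [0, 0, 16, 16, 24]
R3 ← R3 − (2)·R1: [0, 0, -18, -18, -27]
R3 ← R3 + (9/8)·R2: [0, 0, 0, 0, 0]
R4 ← R4 + (3/8)·R2: [0, 0, 0, 0, 0]
Echelon form has 2 nonzero rows, so rank(T) = 2.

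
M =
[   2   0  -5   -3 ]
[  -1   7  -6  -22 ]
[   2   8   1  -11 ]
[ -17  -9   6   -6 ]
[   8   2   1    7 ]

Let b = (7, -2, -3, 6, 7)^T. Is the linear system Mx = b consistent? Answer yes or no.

Row reduce the augmented matrix [M | b].
R2 ← R2 + (1/2)·R1: [0, 7, -17/2, -47/2, 3/2]
R3 ← R3 − R1: [0, 8, 6, -8, -10]
R4 ← R4 + (17/2)·R1: [0, -9, -73/2, -63/2, 131/2]
R5 ← R5 − (4)·R1: [0, 2, 21, 19, -21]
R3 ← R3 − (8/7)·R2: [0, 0, 110/7, 132/7, -82/7]
R4 ← R4 + (9/7)·R2: [0, 0, -332/7, -432/7, 472/7]
R5 ← R5 − (2/7)·R2: [0, 0, 164/7, 180/7, -150/7]
R4 ← R4 + (166/55)·R3: [0, 0, 0, -24/5, 1764/55]
R5 ← R5 − (82/55)·R3: [0, 0, 0, -12/5, -218/55]
R5 ← R5 − (1/2)·R4: [0, 0, 0, 0, -20]
The echelon form has 5 nonzero rows; the last pivot sits in the augmented column, so rank(M) = 4 but rank([M|b]) = 5.
Since the ranks differ, the system is inconsistent.

no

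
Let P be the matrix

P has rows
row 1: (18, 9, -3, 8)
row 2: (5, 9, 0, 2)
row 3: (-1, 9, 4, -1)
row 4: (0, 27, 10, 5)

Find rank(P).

4

Row reduce to echelon form.
R2 ← R2 − (5/18)·R1: [0, 13/2, 5/6, -2/9]
R3 ← R3 + (1/18)·R1: [0, 19/2, 23/6, -5/9]
R3 ← R3 − (19/13)·R2: [0, 0, 34/13, -3/13]
R4 ← R4 − (54/13)·R2: [0, 0, 85/13, 77/13]
R4 ← R4 − (5/2)·R3: [0, 0, 0, 13/2]
Echelon form has 4 nonzero rows, so rank(P) = 4.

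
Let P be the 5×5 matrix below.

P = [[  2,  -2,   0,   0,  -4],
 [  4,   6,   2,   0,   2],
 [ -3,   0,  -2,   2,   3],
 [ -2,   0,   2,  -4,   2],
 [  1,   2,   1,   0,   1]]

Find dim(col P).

Row reduce to echelon form.
R2 ← R2 − (2)·R1: [0, 10, 2, 0, 10]
R3 ← R3 + (3/2)·R1: [0, -3, -2, 2, -3]
R4 ← R4 + R1: [0, -2, 2, -4, -2]
R5 ← R5 − (1/2)·R1: [0, 3, 1, 0, 3]
R3 ← R3 + (3/10)·R2: [0, 0, -7/5, 2, 0]
R4 ← R4 + (1/5)·R2: [0, 0, 12/5, -4, 0]
R5 ← R5 − (3/10)·R2: [0, 0, 2/5, 0, 0]
R4 ← R4 + (12/7)·R3: [0, 0, 0, -4/7, 0]
R5 ← R5 + (2/7)·R3: [0, 0, 0, 4/7, 0]
R5 ← R5 + R4: [0, 0, 0, 0, 0]
Echelon form has 4 nonzero rows, so rank(P) = 4.
The column space has dimension equal to the rank: 4.

4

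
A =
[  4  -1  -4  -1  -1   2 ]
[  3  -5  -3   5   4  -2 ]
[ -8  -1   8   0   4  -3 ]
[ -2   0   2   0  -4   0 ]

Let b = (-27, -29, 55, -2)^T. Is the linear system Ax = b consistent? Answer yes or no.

yes

Row reduce the augmented matrix [A | b].
R2 ← R2 − (3/4)·R1: [0, -17/4, 0, 23/4, 19/4, -7/2, -35/4]
R3 ← R3 + (2)·R1: [0, -3, 0, -2, 2, 1, 1]
R4 ← R4 + (1/2)·R1: [0, -1/2, 0, -1/2, -9/2, 1, -31/2]
R3 ← R3 − (12/17)·R2: [0, 0, 0, -103/17, -23/17, 59/17, 122/17]
R4 ← R4 − (2/17)·R2: [0, 0, 0, -20/17, -86/17, 24/17, -246/17]
R4 ← R4 − (20/103)·R3: [0, 0, 0, 0, -494/103, 76/103, -1634/103]
The echelon form has 4 nonzero rows, and every pivot lies in the first 6 columns, so rank(A) = rank([A|b]) = 4.
The system is consistent.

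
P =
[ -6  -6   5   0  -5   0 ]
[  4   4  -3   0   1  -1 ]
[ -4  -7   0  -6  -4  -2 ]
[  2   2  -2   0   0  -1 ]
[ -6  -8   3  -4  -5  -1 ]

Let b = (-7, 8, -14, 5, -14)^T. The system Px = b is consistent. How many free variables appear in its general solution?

Row reduce the augmented matrix [P | b].
R2 ← R2 + (2/3)·R1: [0, 0, 1/3, 0, -7/3, -1, 10/3]
R3 ← R3 − (2/3)·R1: [0, -3, -10/3, -6, -2/3, -2, -28/3]
R4 ← R4 + (1/3)·R1: [0, 0, -1/3, 0, -5/3, -1, 8/3]
R5 ← R5 − R1: [0, -2, -2, -4, 0, -1, -7]
Swap R2 ↔ R3
R5 ← R5 − (2/3)·R2: [0, 0, 2/9, 0, 4/9, 1/3, -7/9]
R4 ← R4 + R3: [0, 0, 0, 0, -4, -2, 6]
R5 ← R5 − (2/3)·R3: [0, 0, 0, 0, 2, 1, -3]
R5 ← R5 + (1/2)·R4: [0, 0, 0, 0, 0, 0, 0]
The echelon form has 4 nonzero rows, and every pivot lies in the first 6 columns, so rank(P) = rank([P|b]) = 4.
The system is consistent.
Free variables = (unknowns) − (rank) = 6 − 4 = 2.

2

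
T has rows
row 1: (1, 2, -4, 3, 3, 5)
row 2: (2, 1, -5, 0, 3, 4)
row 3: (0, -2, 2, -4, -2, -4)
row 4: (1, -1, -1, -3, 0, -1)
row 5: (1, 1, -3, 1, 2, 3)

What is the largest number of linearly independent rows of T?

Row reduce to echelon form.
R2 ← R2 − (2)·R1: [0, -3, 3, -6, -3, -6]
R4 ← R4 − R1: [0, -3, 3, -6, -3, -6]
R5 ← R5 − R1: [0, -1, 1, -2, -1, -2]
R3 ← R3 − (2/3)·R2: [0, 0, 0, 0, 0, 0]
R4 ← R4 − R2: [0, 0, 0, 0, 0, 0]
R5 ← R5 − (1/3)·R2: [0, 0, 0, 0, 0, 0]
Echelon form has 2 nonzero rows, so rank(T) = 2.
The rank gives the maximum number of linearly independent rows: 2.

2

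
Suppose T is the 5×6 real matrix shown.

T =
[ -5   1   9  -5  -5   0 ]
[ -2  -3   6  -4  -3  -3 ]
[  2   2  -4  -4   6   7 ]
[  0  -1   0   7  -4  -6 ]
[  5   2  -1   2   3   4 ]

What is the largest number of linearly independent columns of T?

4

Row reduce to echelon form.
R2 ← R2 − (2/5)·R1: [0, -17/5, 12/5, -2, -1, -3]
R3 ← R3 + (2/5)·R1: [0, 12/5, -2/5, -6, 4, 7]
R5 ← R5 + R1: [0, 3, 8, -3, -2, 4]
R3 ← R3 + (12/17)·R2: [0, 0, 22/17, -126/17, 56/17, 83/17]
R4 ← R4 − (5/17)·R2: [0, 0, -12/17, 129/17, -63/17, -87/17]
R5 ← R5 + (15/17)·R2: [0, 0, 172/17, -81/17, -49/17, 23/17]
R4 ← R4 + (6/11)·R3: [0, 0, 0, 39/11, -21/11, -27/11]
R5 ← R5 − (86/11)·R3: [0, 0, 0, 585/11, -315/11, -405/11]
R5 ← R5 − (15)·R4: [0, 0, 0, 0, 0, 0]
Echelon form has 4 nonzero rows, so rank(T) = 4.
The rank gives the maximum number of linearly independent columns: 4.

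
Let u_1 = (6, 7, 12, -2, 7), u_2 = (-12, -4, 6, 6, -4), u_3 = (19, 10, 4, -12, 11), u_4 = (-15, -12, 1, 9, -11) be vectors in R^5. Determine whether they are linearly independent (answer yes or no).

Form the matrix with these vectors as rows and row reduce.
R2 ← R2 + (2)·R1: [0, 10, 30, 2, 10]
R3 ← R3 − (19/6)·R1: [0, -73/6, -34, -17/3, -67/6]
R4 ← R4 + (5/2)·R1: [0, 11/2, 31, 4, 13/2]
R3 ← R3 + (73/60)·R2: [0, 0, 5/2, -97/30, 1]
R4 ← R4 − (11/20)·R2: [0, 0, 29/2, 29/10, 1]
R4 ← R4 − (29/5)·R3: [0, 0, 0, 1624/75, -24/5]
4 nonzero rows, so the 4 vectors span a space of dimension 4.
Since 4 = 4, the vectors are linearly independent.

yes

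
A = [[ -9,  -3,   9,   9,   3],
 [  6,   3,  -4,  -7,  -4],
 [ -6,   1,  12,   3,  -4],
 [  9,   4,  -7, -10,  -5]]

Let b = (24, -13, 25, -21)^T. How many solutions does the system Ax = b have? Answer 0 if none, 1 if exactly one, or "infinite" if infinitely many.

Row reduce the augmented matrix [A | b].
R2 ← R2 + (2/3)·R1: [0, 1, 2, -1, -2, 3]
R3 ← R3 − (2/3)·R1: [0, 3, 6, -3, -6, 9]
R4 ← R4 + R1: [0, 1, 2, -1, -2, 3]
R3 ← R3 − (3)·R2: [0, 0, 0, 0, 0, 0]
R4 ← R4 − R2: [0, 0, 0, 0, 0, 0]
The echelon form has 2 nonzero rows, and every pivot lies in the first 5 columns, so rank(A) = rank([A|b]) = 2.
The system is consistent.
rank = 2 < 5 unknowns, so there are infinitely many solutions.

infinite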